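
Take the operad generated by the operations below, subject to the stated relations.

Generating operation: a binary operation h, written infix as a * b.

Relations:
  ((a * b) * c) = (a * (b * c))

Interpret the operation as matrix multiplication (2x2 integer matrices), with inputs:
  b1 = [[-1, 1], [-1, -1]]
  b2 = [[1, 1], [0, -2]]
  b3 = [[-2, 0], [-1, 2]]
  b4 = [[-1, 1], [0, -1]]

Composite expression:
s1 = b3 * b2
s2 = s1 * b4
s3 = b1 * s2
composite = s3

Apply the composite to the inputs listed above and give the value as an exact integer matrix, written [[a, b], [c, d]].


(b3 * b2) = [[-2, -2], [-1, -5]]
((b3 * b2) * b4) = [[2, 0], [1, 4]]
(b1 * ((b3 * b2) * b4)) = [[-1, 4], [-3, -4]]

[[-1, 4], [-3, -4]]


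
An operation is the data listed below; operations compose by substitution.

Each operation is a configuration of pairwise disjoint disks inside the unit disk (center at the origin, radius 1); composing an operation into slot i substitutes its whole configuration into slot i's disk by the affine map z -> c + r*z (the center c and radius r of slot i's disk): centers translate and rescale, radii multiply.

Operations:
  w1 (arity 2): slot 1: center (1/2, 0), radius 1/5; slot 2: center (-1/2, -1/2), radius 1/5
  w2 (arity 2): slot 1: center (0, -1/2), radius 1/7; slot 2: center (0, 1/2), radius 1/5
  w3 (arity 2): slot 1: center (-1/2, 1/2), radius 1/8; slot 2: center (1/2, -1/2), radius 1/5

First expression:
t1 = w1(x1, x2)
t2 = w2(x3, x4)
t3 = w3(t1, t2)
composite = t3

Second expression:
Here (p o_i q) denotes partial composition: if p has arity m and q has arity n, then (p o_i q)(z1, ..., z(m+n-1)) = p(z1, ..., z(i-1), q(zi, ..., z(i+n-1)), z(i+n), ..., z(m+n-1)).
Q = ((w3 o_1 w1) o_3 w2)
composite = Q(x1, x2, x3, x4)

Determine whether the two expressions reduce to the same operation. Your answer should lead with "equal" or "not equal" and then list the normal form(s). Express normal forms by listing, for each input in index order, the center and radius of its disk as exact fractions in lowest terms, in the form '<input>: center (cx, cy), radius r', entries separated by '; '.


equal: each reduces to x1: center (-7/16, 1/2), radius 1/40; x2: center (-9/16, 7/16), radius 1/40; x3: center (1/2, -3/5), radius 1/35; x4: center (1/2, -2/5), radius 1/25

The first composite normalizes to x1: center (-7/16, 1/2), radius 1/40; x2: center (-9/16, 7/16), radius 1/40; x3: center (1/2, -3/5), radius 1/35; x4: center (1/2, -2/5), radius 1/25
The second composite normalizes to x1: center (-7/16, 1/2), radius 1/40; x2: center (-9/16, 7/16), radius 1/40; x3: center (1/2, -3/5), radius 1/35; x4: center (1/2, -2/5), radius 1/25
Same normal form: equal.


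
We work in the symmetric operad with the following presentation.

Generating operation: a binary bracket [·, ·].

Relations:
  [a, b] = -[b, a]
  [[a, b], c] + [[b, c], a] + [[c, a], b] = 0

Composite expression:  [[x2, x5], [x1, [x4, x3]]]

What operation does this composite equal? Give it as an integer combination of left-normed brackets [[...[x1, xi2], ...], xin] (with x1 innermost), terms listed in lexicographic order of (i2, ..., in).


[[[[x1, x3], x4], x2], x5] - [[[[x1, x3], x4], x5], x2] - [[[[x1, x4], x3], x2], x5] + [[[[x1, x4], x3], x5], x2]

Antisymmetry and Jacobi reduce to x1-anchored left-normed brackets.
Composite bracket: [[x2, x5], [x1, [x4, x3]]]
Applying ab - ba throughout gives 16 signed words (2^4 = 16).
Words beginning with x1 determine it all:
  from x1x3x4x2x5, sign +1: term +[[[[x1, x3], x4], x2], x5]
  from x1x3x4x5x2, sign -1: term -[[[[x1, x3], x4], x5], x2]
  from x1x4x3x2x5, sign -1: term -[[[[x1, x4], x3], x2], x5]
  from x1x4x3x5x2, sign +1: term +[[[[x1, x4], x3], x5], x2]


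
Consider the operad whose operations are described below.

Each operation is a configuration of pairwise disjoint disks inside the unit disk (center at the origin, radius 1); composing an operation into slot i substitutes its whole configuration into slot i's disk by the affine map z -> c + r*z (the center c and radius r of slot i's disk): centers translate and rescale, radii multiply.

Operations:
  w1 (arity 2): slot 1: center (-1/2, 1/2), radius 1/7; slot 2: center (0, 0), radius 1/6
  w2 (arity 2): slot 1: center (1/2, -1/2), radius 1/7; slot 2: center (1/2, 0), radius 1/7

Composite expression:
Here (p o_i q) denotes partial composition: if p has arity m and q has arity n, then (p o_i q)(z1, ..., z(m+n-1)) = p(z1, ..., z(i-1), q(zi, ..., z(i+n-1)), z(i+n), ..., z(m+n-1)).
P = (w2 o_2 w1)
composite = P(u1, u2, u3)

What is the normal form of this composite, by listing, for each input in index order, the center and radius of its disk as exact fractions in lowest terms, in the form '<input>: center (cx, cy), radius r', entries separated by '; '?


u1: center (1/2, -1/2), radius 1/7; u2: center (3/7, 1/14), radius 1/49; u3: center (1/2, 0), radius 1/42

Follow each u-input down from w2: c' goes to c + r*c', radius to r*r'.
u1 passes through 1 substitution, ending at center (1/2, -1/2), radius 1/7
u2 passes through 2 substitutions, ending at center (3/7, 1/14), radius 1/49
u3 passes through 2 substitutions, ending at center (1/2, 0), radius 1/42


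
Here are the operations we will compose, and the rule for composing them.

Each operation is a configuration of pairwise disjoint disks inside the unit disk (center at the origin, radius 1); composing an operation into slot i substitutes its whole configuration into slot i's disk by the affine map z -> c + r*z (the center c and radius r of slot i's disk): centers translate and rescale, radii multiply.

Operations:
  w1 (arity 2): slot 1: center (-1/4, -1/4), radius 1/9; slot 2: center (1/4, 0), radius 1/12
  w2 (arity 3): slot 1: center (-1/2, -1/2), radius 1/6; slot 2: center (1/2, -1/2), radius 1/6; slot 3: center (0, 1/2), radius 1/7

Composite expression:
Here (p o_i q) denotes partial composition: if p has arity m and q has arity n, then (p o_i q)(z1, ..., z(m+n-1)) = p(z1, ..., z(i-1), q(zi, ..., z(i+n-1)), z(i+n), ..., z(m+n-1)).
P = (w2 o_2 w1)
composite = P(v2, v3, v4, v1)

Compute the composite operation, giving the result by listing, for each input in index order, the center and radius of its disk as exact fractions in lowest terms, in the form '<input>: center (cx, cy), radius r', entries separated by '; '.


v1: center (0, 1/2), radius 1/7; v2: center (-1/2, -1/2), radius 1/6; v3: center (11/24, -13/24), radius 1/54; v4: center (13/24, -1/2), radius 1/72

Below w2, radii multiply path by path; the v-disk centers shift.
tracing v2 down its 1-map path: center (-1/2, -1/2), radius 1/6
tracing v3 down its 2-map path: center (11/24, -13/24), radius 1/54
tracing v4 down its 2-map path: center (13/24, -1/2), radius 1/72
tracing v1 down its 1-map path: center (0, 1/2), radius 1/7


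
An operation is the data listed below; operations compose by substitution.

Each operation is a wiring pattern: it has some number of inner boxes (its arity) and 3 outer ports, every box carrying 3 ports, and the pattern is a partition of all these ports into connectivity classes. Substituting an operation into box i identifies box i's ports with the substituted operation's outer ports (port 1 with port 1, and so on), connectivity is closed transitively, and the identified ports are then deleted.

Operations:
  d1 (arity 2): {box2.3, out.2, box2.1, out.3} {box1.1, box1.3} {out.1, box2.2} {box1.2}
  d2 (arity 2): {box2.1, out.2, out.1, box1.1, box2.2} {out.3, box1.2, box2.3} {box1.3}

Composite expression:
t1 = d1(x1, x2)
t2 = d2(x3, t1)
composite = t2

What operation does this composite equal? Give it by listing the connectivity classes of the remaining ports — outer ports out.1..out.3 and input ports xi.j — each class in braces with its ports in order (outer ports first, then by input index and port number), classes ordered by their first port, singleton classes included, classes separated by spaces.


{out.1, out.2, out.3, x2.1, x2.2, x2.3, x3.1, x3.2} {x1.1, x1.3} {x1.2} {x3.3}

Two ports join when wires chain via d2-identified ports.
the subtree at d1 composes to {out.1, x2.2} {out.2, out.3, x2.1, x2.3} {x1.1, x1.3} {x1.2} on (x1, x2); out.j = own outer ports
the subtree at d2 composes to {out.1, out.2, out.3, x2.1, x2.2, x2.3, x3.1, x3.2} {x1.1, x1.3} {x1.2} {x3.3} on (x3, x1, x2); out.j = own outer ports


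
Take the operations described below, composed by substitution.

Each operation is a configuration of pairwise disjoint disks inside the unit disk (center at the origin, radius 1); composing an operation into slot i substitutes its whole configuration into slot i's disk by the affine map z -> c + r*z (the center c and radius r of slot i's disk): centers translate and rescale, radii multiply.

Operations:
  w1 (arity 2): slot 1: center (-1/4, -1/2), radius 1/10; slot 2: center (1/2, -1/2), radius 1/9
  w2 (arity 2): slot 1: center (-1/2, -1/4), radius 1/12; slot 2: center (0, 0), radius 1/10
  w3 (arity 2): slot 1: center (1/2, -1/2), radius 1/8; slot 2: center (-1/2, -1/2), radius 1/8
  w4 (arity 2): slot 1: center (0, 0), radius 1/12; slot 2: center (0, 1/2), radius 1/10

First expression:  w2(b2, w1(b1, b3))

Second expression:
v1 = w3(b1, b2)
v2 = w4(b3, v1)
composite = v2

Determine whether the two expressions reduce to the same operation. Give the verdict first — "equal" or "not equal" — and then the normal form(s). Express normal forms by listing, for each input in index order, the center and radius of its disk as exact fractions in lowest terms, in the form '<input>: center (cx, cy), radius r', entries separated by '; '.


not equal: they reduce to b1: center (-1/40, -1/20), radius 1/100; b2: center (-1/2, -1/4), radius 1/12; b3: center (1/20, -1/20), radius 1/90 and b1: center (1/20, 9/20), radius 1/80; b2: center (-1/20, 9/20), radius 1/80; b3: center (0, 0), radius 1/12

The first composite normalizes to b1: center (-1/40, -1/20), radius 1/100; b2: center (-1/2, -1/4), radius 1/12; b3: center (1/20, -1/20), radius 1/90
The second composite normalizes to b1: center (1/20, 9/20), radius 1/80; b2: center (-1/20, 9/20), radius 1/80; b3: center (0, 0), radius 1/12
No match — not equal.


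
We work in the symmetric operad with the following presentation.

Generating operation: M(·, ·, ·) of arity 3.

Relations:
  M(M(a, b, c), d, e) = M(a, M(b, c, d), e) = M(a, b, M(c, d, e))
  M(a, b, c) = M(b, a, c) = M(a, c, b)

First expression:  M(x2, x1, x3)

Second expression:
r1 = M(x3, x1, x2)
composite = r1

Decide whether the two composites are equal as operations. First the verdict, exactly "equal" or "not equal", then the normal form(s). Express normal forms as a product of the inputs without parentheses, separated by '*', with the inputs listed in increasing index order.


equal — both sides give x1 * x2 * x3

The first expression, normalized: x1 * x2 * x3
The second expression, normalized: x1 * x2 * x3
The normal forms match — equal.


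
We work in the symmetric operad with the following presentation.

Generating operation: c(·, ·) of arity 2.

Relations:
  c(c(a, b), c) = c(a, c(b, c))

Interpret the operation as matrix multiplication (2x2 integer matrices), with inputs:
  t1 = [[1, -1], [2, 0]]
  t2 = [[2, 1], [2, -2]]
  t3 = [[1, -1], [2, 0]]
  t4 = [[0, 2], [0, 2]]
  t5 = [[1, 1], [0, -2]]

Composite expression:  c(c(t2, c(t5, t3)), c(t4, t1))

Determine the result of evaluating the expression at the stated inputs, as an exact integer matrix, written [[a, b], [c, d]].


c(t5, t3) = [[3, -1], [-4, 0]]
c(t2, c(t5, t3)) = [[2, -2], [14, -2]]
c(t4, t1) = [[4, 0], [4, 0]]
c(c(t2, c(t5, t3)), c(t4, t1)) = [[0, 0], [48, 0]]

[[0, 0], [48, 0]]


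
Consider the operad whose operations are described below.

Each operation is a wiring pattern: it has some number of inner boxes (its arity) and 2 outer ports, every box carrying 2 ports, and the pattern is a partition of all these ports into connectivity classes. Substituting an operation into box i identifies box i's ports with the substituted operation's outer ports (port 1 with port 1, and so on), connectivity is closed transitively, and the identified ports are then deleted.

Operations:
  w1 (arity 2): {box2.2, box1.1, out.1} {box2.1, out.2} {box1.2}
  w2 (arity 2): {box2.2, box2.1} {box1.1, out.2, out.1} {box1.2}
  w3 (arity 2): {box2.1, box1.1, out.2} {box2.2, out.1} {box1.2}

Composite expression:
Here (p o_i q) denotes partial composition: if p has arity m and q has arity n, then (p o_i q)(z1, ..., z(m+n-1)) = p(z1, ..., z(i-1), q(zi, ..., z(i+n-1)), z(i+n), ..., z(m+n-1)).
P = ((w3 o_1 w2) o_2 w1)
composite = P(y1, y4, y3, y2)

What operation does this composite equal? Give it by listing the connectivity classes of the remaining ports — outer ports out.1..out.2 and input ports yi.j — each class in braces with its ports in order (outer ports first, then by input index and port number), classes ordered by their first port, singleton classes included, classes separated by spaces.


{out.1, y2.2} {out.2, y1.1, y2.1} {y1.2} {y3.1, y3.2, y4.1} {y4.2}

After gluing at w3, chains via deleted ports link the y-ports.
through w1, on inputs (y4, y3): {out.1, y3.2, y4.1} {out.2, y3.1} {y4.2} (out.j = stage outer ports)
through w2, on inputs (y1, y4, y3): {out.1, out.2, y1.1} {y1.2} {y3.1, y3.2, y4.1} {y4.2} (out.j = stage outer ports)
through w3, on inputs (y1, y4, y3, y2): {out.1, y2.2} {out.2, y1.1, y2.1} {y1.2} {y3.1, y3.2, y4.1} {y4.2} (out.j = stage outer ports)


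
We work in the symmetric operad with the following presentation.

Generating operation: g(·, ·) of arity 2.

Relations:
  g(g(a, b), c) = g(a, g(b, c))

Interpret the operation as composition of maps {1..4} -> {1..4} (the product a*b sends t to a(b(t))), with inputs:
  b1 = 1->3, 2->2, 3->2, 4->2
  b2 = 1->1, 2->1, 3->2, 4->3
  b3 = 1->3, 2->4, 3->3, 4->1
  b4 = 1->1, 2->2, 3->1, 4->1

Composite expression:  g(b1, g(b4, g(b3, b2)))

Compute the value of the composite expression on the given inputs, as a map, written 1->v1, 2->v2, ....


1->3, 2->3, 3->3, 4->3

g(b3, b2) = 1->3, 2->3, 3->4, 4->3
g(b4, g(b3, b2)) = 1->1, 2->1, 3->1, 4->1
g(b1, g(b4, g(b3, b2))) = 1->3, 2->3, 3->3, 4->3


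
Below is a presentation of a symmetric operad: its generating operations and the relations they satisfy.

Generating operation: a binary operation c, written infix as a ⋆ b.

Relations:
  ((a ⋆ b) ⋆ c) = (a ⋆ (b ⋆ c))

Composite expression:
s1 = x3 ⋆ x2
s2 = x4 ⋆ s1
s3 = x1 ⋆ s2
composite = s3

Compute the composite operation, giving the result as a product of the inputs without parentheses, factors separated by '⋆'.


x1 ⋆ x4 ⋆ x3 ⋆ x2

Key point: c is associative — brackets drop, the x-order remains.
(x3 ⋆ x2) linearizes to x3 ⋆ x2
(x4 ⋆ (x3 ⋆ x2)) linearizes to x4 ⋆ x3 ⋆ x2
(x1 ⋆ (x4 ⋆ (x3 ⋆ x2))) linearizes to x1 ⋆ x4 ⋆ x3 ⋆ x2


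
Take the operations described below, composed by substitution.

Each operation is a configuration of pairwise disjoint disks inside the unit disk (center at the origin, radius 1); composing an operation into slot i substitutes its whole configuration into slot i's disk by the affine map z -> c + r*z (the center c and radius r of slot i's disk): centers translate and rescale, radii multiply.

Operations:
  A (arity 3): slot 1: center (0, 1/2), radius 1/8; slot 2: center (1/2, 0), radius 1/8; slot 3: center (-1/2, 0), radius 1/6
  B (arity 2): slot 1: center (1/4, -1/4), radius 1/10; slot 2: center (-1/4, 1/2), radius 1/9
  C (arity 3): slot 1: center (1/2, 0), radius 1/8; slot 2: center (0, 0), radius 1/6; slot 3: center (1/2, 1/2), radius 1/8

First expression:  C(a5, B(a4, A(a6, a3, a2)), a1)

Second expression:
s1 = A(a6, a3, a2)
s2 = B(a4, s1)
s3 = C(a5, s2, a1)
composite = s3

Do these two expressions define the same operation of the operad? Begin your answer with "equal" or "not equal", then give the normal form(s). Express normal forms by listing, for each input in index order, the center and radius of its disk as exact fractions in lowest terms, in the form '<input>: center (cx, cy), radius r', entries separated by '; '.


equal; both compose to a1: center (1/2, 1/2), radius 1/8; a2: center (-11/216, 1/12), radius 1/324; a3: center (-7/216, 1/12), radius 1/432; a4: center (1/24, -1/24), radius 1/60; a5: center (1/2, 0), radius 1/8; a6: center (-1/24, 5/54), radius 1/432

Normal form of the first expression: a1: center (1/2, 1/2), radius 1/8; a2: center (-11/216, 1/12), radius 1/324; a3: center (-7/216, 1/12), radius 1/432; a4: center (1/24, -1/24), radius 1/60; a5: center (1/2, 0), radius 1/8; a6: center (-1/24, 5/54), radius 1/432
Normal form of the second expression: a1: center (1/2, 1/2), radius 1/8; a2: center (-11/216, 1/12), radius 1/324; a3: center (-7/216, 1/12), radius 1/432; a4: center (1/24, -1/24), radius 1/60; a5: center (1/2, 0), radius 1/8; a6: center (-1/24, 5/54), radius 1/432
The forms coincide; equal.


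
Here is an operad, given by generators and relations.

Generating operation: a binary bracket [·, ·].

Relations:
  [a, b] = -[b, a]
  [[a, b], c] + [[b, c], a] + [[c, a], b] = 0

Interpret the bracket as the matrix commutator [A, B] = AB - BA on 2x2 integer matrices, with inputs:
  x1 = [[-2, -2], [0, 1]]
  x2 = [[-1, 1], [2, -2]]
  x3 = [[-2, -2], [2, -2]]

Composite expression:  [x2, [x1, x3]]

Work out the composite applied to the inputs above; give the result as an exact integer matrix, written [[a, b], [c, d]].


[x1, x3] = [[-4, 6], [6, 4]]
[x2, [x1, x3]] = [[-6, 14], [-22, 6]]

[[-6, 14], [-22, 6]]


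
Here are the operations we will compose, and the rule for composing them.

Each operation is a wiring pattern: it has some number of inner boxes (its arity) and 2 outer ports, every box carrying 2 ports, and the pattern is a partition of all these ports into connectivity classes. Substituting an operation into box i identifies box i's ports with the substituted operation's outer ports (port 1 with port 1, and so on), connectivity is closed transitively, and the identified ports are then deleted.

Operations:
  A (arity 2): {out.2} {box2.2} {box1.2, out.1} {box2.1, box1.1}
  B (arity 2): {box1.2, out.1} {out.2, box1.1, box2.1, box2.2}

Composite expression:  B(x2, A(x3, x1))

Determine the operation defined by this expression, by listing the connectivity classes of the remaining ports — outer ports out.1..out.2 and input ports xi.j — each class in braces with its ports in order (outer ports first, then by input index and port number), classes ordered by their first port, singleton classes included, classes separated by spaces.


Treat the ports identified at B as solder joints: merge, then drop.
stage A: inputs (x3, x1), connectivity {out.1, x3.2} {out.2} {x1.1, x3.1} {x1.2}, out.j its boundary
stage B: inputs (x2, x3, x1), connectivity {out.1, x2.2} {out.2, x2.1, x3.2} {x1.1, x3.1} {x1.2}, out.j its boundary

{out.1, x2.2} {out.2, x2.1, x3.2} {x1.1, x3.1} {x1.2}


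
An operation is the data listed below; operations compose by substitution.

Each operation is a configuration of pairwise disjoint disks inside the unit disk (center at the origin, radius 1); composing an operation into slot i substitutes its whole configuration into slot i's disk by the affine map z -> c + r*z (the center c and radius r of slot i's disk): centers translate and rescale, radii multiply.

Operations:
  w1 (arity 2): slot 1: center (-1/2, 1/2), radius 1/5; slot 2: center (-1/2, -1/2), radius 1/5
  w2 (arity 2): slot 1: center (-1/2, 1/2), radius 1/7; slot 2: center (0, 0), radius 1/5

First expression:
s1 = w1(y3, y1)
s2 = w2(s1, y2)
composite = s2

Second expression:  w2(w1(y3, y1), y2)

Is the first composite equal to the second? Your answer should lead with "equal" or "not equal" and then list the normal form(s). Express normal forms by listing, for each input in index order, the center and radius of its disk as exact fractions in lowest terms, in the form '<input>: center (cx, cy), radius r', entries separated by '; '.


equal; the common form is y1: center (-4/7, 3/7), radius 1/35; y2: center (0, 0), radius 1/5; y3: center (-4/7, 4/7), radius 1/35

The first expression reduces to y1: center (-4/7, 3/7), radius 1/35; y2: center (0, 0), radius 1/5; y3: center (-4/7, 4/7), radius 1/35
The second expression reduces to y1: center (-4/7, 3/7), radius 1/35; y2: center (0, 0), radius 1/5; y3: center (-4/7, 4/7), radius 1/35
One common form — equal.


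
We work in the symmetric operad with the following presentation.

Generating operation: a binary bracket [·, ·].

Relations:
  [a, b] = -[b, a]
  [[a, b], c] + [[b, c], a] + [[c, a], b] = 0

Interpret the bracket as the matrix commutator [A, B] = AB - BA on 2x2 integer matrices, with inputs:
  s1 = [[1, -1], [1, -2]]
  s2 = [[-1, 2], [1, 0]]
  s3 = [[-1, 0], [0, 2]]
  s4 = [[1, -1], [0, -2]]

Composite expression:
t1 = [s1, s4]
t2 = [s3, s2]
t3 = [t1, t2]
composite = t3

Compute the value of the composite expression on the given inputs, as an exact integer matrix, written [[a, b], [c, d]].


[[18, -12], [-6, -18]]

[s1, s4] = [[1, 0], [3, -1]]
[s3, s2] = [[0, -6], [3, 0]]
[[s1, s4], [s3, s2]] = [[18, -12], [-6, -18]]


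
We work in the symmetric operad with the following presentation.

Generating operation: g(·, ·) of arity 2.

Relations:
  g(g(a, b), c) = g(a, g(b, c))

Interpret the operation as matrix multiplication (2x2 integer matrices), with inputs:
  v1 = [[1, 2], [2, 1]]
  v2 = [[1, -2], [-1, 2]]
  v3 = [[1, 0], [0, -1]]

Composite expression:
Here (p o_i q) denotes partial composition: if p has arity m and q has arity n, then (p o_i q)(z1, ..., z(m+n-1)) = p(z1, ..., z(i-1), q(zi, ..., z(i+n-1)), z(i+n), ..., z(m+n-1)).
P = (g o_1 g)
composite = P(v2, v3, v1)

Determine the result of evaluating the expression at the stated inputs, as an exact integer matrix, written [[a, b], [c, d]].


g(v2, v3) = [[1, 2], [-1, -2]]
g(g(v2, v3), v1) = [[5, 4], [-5, -4]]

[[5, 4], [-5, -4]]


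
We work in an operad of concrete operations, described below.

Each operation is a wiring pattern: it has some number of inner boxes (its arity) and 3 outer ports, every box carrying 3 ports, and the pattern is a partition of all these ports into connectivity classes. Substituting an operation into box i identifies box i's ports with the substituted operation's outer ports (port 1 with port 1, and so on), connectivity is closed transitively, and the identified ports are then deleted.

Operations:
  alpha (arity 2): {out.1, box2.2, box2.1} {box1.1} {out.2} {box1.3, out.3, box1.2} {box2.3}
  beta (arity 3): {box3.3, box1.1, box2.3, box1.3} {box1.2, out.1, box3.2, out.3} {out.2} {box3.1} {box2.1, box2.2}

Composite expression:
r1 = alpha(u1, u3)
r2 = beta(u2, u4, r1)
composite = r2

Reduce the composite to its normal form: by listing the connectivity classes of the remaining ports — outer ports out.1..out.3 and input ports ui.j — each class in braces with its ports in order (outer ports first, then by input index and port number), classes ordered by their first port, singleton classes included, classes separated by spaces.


Connectivity passes through glued beta-boundaries; trace each wire chain.
stage alpha: inputs (u1, u3), connectivity {out.1, u3.1, u3.2} {out.2} {out.3, u1.2, u1.3} {u1.1} {u3.3}, out.j its boundary
stage beta: inputs (u2, u4, u1, u3), connectivity {out.1, out.3, u2.2} {out.2} {u1.1} {u1.2, u1.3, u2.1, u2.3, u4.3} {u3.1, u3.2} {u3.3} {u4.1, u4.2}, out.j its boundary

{out.1, out.3, u2.2} {out.2} {u1.1} {u1.2, u1.3, u2.1, u2.3, u4.3} {u3.1, u3.2} {u3.3} {u4.1, u4.2}


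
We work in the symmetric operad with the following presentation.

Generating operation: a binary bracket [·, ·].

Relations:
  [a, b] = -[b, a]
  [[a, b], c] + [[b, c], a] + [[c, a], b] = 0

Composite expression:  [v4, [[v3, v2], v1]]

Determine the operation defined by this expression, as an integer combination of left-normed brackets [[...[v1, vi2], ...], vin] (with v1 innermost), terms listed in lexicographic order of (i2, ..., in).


-[[[v1, v2], v3], v4] + [[[v1, v3], v2], v4]


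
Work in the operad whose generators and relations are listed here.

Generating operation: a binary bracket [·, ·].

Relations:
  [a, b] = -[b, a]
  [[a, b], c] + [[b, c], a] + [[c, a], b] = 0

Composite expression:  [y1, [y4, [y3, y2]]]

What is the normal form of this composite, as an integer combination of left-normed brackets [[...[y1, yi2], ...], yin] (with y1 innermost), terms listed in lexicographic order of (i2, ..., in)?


Expand each bracket as ab - ba; the y1-initial words give the coefficients.
Composite bracket: [y1, [y4, [y3, y2]]]
Full expansion: 8 signed words from ab - ba (2^3 = 8).
Keep just the words that open with y1:
  word y1y2y3y4 has sign +1, contributing +[[[y1, y2], y3], y4]
  word y1y3y2y4 has sign -1, contributing -[[[y1, y3], y2], y4]
  word y1y4y2y3 has sign -1, contributing -[[[y1, y4], y2], y3]
  word y1y4y3y2 has sign +1, contributing +[[[y1, y4], y3], y2]

[[[y1, y2], y3], y4] - [[[y1, y3], y2], y4] - [[[y1, y4], y2], y3] + [[[y1, y4], y3], y2]


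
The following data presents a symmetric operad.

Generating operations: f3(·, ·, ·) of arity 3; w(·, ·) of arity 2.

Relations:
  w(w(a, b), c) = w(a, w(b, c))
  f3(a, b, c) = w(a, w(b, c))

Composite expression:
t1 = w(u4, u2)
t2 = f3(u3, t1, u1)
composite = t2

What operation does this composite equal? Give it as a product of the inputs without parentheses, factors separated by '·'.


u3 · u4 · u2 · u1

The f3-tree's shape is irrelevant; the u-reading-order decides.
w(u4, u2) linearizes to u4 · u2
f3(u3, w(u4, u2), u1) linearizes to u3 · u4 · u2 · u1


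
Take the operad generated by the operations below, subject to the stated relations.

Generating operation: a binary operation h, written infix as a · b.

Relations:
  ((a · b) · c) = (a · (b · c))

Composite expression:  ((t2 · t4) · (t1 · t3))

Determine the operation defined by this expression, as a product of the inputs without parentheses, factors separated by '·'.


t2 · t4 · t1 · t3

Associativity of h dissolves the nesting; only the t-input order survives.
(t2 · t4) reduces to t2 · t4
(t1 · t3) reduces to t1 · t3
((t2 · t4) · (t1 · t3)) reduces to t2 · t4 · t1 · t3


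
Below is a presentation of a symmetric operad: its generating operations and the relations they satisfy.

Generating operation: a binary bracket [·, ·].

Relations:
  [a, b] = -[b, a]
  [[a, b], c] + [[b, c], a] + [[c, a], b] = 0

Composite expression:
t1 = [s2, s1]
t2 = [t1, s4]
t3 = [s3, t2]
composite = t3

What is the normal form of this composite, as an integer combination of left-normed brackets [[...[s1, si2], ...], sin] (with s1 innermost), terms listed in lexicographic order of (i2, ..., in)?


[[[s1, s2], s4], s3]


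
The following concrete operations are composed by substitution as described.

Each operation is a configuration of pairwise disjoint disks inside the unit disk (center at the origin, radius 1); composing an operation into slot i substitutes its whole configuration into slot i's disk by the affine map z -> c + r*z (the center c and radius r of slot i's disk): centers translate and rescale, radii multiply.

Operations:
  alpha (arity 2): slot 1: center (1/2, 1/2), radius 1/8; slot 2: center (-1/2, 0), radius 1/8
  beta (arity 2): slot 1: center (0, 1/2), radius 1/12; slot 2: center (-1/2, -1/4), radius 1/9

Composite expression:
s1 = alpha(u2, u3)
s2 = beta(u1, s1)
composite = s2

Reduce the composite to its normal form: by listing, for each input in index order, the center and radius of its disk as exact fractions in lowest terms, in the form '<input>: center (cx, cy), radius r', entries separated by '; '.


u1: center (0, 1/2), radius 1/12; u2: center (-4/9, -7/36), radius 1/72; u3: center (-5/9, -1/4), radius 1/72

Affine substitution under beta: radii multiply and u-centers shift.
tracing u1 down its 1-map path: center (0, 1/2), radius 1/12
tracing u2 down its 2-map path: center (-4/9, -7/36), radius 1/72
tracing u3 down its 2-map path: center (-5/9, -1/4), radius 1/72


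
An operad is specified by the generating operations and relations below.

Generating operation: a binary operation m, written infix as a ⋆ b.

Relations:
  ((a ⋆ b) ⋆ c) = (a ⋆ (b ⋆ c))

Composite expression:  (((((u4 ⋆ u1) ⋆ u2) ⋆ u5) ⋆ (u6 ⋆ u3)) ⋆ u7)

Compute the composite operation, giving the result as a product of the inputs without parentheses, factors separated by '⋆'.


u4 ⋆ u1 ⋆ u2 ⋆ u5 ⋆ u6 ⋆ u3 ⋆ u7

Associativity of m dissolves the nesting; only the u-input order survives.
(u4 ⋆ u1) unparenthesizes to u4 ⋆ u1
((u4 ⋆ u1) ⋆ u2) unparenthesizes to u4 ⋆ u1 ⋆ u2
(((u4 ⋆ u1) ⋆ u2) ⋆ u5) unparenthesizes to u4 ⋆ u1 ⋆ u2 ⋆ u5
(u6 ⋆ u3) unparenthesizes to u6 ⋆ u3
((((u4 ⋆ u1) ⋆ u2) ⋆ u5) ⋆ (u6 ⋆ u3)) unparenthesizes to u4 ⋆ u1 ⋆ u2 ⋆ u5 ⋆ u6 ⋆ u3
(((((u4 ⋆ u1) ⋆ u2) ⋆ u5) ⋆ (u6 ⋆ u3)) ⋆ u7) unparenthesizes to u4 ⋆ u1 ⋆ u2 ⋆ u5 ⋆ u6 ⋆ u3 ⋆ u7


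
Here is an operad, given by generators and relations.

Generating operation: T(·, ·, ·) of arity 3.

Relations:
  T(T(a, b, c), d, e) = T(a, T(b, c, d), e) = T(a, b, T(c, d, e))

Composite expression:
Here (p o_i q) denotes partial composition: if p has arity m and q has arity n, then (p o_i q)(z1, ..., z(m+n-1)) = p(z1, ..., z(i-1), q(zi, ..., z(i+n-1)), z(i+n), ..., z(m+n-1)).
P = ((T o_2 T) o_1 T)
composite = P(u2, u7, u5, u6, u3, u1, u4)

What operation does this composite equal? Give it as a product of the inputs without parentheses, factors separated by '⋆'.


Every regrouping of T is equal, so read the u-inputs in written order.
T(u2, u7, u5) unparenthesizes to u2 ⋆ u7 ⋆ u5
T(u6, u3, u1) unparenthesizes to u6 ⋆ u3 ⋆ u1
T(T(u2, u7, u5), T(u6, u3, u1), u4) unparenthesizes to u2 ⋆ u7 ⋆ u5 ⋆ u6 ⋆ u3 ⋆ u1 ⋆ u4

u2 ⋆ u7 ⋆ u5 ⋆ u6 ⋆ u3 ⋆ u1 ⋆ u4


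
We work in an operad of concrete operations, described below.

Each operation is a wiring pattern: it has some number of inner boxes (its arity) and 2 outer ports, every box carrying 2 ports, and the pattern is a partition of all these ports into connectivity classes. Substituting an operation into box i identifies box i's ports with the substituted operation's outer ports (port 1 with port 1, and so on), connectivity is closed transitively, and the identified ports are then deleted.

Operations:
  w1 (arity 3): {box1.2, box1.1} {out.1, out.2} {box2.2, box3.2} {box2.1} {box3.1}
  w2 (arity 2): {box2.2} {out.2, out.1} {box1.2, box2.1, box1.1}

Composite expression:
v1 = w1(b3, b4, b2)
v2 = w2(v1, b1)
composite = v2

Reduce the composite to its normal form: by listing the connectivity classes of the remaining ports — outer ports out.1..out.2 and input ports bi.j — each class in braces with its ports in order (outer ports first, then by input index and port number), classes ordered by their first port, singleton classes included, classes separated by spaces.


Two ports join when wires chain via w2-identified ports.
w1 over (b3, b4, b2) gives {out.1, out.2} {b2.1} {b2.2, b4.2} {b3.1, b3.2} {b4.1}, out.j being that stage's outer ports
w2 over (b3, b4, b2, b1) gives {out.1, out.2} {b1.1} {b1.2} {b2.1} {b2.2, b4.2} {b3.1, b3.2} {b4.1}, out.j being that stage's outer ports

{out.1, out.2} {b1.1} {b1.2} {b2.1} {b2.2, b4.2} {b3.1, b3.2} {b4.1}


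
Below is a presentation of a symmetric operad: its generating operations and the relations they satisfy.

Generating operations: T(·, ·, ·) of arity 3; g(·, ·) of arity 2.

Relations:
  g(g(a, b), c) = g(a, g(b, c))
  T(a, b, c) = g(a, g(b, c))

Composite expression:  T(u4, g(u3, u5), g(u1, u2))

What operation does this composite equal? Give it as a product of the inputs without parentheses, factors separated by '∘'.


u4 ∘ u3 ∘ u5 ∘ u1 ∘ u2

Associativity of T dissolves the nesting; only the u-input order survives.
g(u3, u5) collapses to u3 ∘ u5
g(u1, u2) collapses to u1 ∘ u2
T(u4, g(u3, u5), g(u1, u2)) collapses to u4 ∘ u3 ∘ u5 ∘ u1 ∘ u2


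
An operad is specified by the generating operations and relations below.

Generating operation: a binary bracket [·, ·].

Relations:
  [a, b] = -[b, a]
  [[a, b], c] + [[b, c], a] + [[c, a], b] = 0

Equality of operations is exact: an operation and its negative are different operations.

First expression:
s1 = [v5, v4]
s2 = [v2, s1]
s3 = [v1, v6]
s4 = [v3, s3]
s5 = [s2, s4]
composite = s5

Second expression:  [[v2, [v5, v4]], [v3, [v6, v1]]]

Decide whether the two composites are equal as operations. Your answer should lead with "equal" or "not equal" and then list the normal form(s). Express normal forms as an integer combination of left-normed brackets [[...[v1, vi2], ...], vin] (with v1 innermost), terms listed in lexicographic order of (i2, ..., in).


In normal form, the first expression is -[[[[[v1, v6], v3], v2], v4], v5] + [[[[[v1, v6], v3], v2], v5], v4] + [[[[[v1, v6], v3], v4], v5], v2] - [[[[[v1, v6], v3], v5], v4], v2]
In normal form, the second expression is [[[[[v1, v6], v3], v2], v4], v5] - [[[[[v1, v6], v3], v2], v5], v4] - [[[[[v1, v6], v3], v4], v5], v2] + [[[[[v1, v6], v3], v5], v4], v2]
They disagree, so not equal.

not equal; the first gives -[[[[[v1, v6], v3], v2], v4], v5] + [[[[[v1, v6], v3], v2], v5], v4] + [[[[[v1, v6], v3], v4], v5], v2] - [[[[[v1, v6], v3], v5], v4], v2] and the second [[[[[v1, v6], v3], v2], v4], v5] - [[[[[v1, v6], v3], v2], v5], v4] - [[[[[v1, v6], v3], v4], v5], v2] + [[[[[v1, v6], v3], v5], v4], v2]


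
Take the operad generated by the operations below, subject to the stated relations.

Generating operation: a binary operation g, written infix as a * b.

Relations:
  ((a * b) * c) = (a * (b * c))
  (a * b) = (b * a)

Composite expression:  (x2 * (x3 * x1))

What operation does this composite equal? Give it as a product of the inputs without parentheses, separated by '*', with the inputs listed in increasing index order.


Any arrangement under g is one operation, so sort the x-inputs.
(x3 * x1) linearizes to x3 * x1
(x2 * (x3 * x1)) linearizes to x2 * x3 * x1
sorting the factors by input index: x1 * x2 * x3

x1 * x2 * x3


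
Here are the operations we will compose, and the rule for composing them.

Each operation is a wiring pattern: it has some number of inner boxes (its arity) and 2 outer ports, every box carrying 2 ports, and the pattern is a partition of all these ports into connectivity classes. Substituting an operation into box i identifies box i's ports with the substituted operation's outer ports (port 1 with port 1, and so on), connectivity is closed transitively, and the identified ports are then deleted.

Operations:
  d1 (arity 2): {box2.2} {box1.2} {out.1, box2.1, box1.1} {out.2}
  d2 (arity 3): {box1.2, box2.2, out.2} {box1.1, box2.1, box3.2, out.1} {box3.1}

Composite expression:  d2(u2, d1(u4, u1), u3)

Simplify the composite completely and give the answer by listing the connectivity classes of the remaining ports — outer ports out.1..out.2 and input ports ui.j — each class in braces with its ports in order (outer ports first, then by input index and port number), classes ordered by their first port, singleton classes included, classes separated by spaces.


Reachability decides: close wires over d2-identified ports.
the subtree at d1 composes to {out.1, u1.1, u4.1} {out.2} {u1.2} {u4.2} on (u4, u1); out.j = own outer ports
the subtree at d2 composes to {out.1, u1.1, u2.1, u3.2, u4.1} {out.2, u2.2} {u1.2} {u3.1} {u4.2} on (u2, u4, u1, u3); out.j = own outer ports

{out.1, u1.1, u2.1, u3.2, u4.1} {out.2, u2.2} {u1.2} {u3.1} {u4.2}


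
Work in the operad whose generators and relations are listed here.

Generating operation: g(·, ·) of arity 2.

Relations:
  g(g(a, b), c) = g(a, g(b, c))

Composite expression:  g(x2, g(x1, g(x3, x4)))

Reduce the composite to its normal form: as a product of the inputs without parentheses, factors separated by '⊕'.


x2 ⊕ x1 ⊕ x3 ⊕ x4

Associativity of g dissolves the nesting; only the x-input order survives.
g(x3, x4) spells out as x3 ⊕ x4
g(x1, g(x3, x4)) spells out as x1 ⊕ x3 ⊕ x4
g(x2, g(x1, g(x3, x4))) spells out as x2 ⊕ x1 ⊕ x3 ⊕ x4


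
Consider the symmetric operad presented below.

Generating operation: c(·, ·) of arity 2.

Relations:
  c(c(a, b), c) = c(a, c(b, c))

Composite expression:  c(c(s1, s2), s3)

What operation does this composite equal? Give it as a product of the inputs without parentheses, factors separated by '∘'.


s1 ∘ s2 ∘ s3


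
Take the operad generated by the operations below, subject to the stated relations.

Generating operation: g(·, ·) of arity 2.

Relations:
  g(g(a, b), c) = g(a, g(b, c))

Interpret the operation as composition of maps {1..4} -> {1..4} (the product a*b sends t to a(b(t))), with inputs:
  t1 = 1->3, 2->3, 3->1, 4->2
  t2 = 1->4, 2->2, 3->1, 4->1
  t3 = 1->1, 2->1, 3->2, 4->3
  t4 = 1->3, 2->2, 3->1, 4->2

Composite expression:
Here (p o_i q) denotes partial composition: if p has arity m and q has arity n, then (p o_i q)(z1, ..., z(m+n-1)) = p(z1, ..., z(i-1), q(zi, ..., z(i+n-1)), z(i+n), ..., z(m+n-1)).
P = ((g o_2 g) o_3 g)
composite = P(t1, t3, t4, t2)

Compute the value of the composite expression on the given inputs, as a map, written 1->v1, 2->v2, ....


1->3, 2->3, 3->3, 4->3

g(t4, t2) = 1->2, 2->2, 3->3, 4->3
g(t3, g(t4, t2)) = 1->1, 2->1, 3->2, 4->2
g(t1, g(t3, g(t4, t2))) = 1->3, 2->3, 3->3, 4->3


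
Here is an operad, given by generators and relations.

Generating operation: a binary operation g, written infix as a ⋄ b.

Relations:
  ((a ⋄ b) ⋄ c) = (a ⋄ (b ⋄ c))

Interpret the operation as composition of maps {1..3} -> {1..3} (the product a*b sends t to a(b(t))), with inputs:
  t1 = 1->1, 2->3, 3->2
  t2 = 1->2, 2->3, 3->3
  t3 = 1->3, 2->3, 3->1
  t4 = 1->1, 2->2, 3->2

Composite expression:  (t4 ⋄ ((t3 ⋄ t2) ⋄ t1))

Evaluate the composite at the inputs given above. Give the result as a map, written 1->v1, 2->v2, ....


(t3 ⋄ t2) = 1->3, 2->1, 3->1
((t3 ⋄ t2) ⋄ t1) = 1->3, 2->1, 3->1
(t4 ⋄ ((t3 ⋄ t2) ⋄ t1)) = 1->2, 2->1, 3->1

1->2, 2->1, 3->1


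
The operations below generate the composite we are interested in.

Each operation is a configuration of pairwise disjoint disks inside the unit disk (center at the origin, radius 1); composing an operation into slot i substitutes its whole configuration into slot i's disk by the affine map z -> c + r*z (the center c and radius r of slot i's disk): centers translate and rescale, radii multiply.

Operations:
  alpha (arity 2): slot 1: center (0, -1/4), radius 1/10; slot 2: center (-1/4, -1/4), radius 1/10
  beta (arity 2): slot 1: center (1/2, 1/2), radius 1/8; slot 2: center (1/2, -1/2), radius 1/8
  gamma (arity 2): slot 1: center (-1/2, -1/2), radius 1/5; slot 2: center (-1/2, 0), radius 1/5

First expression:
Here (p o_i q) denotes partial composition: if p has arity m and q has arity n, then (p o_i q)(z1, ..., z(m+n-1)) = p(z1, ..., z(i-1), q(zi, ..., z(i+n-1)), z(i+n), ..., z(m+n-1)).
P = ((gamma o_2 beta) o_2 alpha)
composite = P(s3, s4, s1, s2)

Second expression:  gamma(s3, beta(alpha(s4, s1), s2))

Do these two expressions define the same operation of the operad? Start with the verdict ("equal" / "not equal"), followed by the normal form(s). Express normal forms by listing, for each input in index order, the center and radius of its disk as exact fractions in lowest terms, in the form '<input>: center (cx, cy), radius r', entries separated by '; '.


In normal form, the first expression is s1: center (-13/32, 3/32), radius 1/400; s2: center (-2/5, -1/10), radius 1/40; s3: center (-1/2, -1/2), radius 1/5; s4: center (-2/5, 3/32), radius 1/400
In normal form, the second expression is s1: center (-13/32, 3/32), radius 1/400; s2: center (-2/5, -1/10), radius 1/40; s3: center (-1/2, -1/2), radius 1/5; s4: center (-2/5, 3/32), radius 1/400
The forms coincide; equal.

equal; both compose to s1: center (-13/32, 3/32), radius 1/400; s2: center (-2/5, -1/10), radius 1/40; s3: center (-1/2, -1/2), radius 1/5; s4: center (-2/5, 3/32), radius 1/400


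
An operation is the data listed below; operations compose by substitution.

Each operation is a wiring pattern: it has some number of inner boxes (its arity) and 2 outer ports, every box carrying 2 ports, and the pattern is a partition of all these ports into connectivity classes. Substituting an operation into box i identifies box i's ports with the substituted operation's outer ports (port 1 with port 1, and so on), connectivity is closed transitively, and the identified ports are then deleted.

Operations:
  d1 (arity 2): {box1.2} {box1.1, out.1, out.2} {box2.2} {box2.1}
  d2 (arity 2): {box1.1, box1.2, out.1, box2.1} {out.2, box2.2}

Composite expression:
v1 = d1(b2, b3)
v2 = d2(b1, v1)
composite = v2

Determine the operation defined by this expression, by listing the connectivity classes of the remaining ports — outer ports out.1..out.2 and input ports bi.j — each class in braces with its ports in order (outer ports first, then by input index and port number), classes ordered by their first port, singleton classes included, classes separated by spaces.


{out.1, out.2, b1.1, b1.2, b2.1} {b2.2} {b3.1} {b3.2}

After gluing at d2, chains via deleted ports link the b-ports.
the subtree at d1 composes to {out.1, out.2, b2.1} {b2.2} {b3.1} {b3.2} on (b2, b3); out.j = own outer ports
the subtree at d2 composes to {out.1, out.2, b1.1, b1.2, b2.1} {b2.2} {b3.1} {b3.2} on (b1, b2, b3); out.j = own outer ports
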